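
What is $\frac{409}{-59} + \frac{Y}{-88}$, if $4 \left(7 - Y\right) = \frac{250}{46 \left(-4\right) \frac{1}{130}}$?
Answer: $- \frac{7177895}{955328} \approx -7.5135$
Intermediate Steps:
$Y = \frac{9413}{184}$ ($Y = 7 - \frac{250 \frac{1}{46 \left(-4\right) \frac{1}{130}}}{4} = 7 - \frac{250 \frac{1}{\left(-184\right) \frac{1}{130}}}{4} = 7 - \frac{250 \frac{1}{- \frac{92}{65}}}{4} = 7 - \frac{250 \left(- \frac{65}{92}\right)}{4} = 7 - - \frac{8125}{184} = 7 + \frac{8125}{184} = \frac{9413}{184} \approx 51.158$)
$\frac{409}{-59} + \frac{Y}{-88} = \frac{409}{-59} + \frac{9413}{184 \left(-88\right)} = 409 \left(- \frac{1}{59}\right) + \frac{9413}{184} \left(- \frac{1}{88}\right) = - \frac{409}{59} - \frac{9413}{16192} = - \frac{7177895}{955328}$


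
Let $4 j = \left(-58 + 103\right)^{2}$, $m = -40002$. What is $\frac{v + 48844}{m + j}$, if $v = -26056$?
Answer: $- \frac{30384}{52661} \approx -0.57697$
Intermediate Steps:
$j = \frac{2025}{4}$ ($j = \frac{\left(-58 + 103\right)^{2}}{4} = \frac{45^{2}}{4} = \frac{1}{4} \cdot 2025 = \frac{2025}{4} \approx 506.25$)
$\frac{v + 48844}{m + j} = \frac{-26056 + 48844}{-40002 + \frac{2025}{4}} = \frac{22788}{- \frac{157983}{4}} = 22788 \left(- \frac{4}{157983}\right) = - \frac{30384}{52661}$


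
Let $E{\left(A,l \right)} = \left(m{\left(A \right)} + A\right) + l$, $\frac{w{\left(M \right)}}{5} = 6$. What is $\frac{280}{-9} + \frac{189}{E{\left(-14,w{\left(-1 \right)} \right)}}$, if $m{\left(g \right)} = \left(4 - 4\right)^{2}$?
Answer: $- \frac{2779}{144} \approx -19.299$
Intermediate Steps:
$m{\left(g \right)} = 0$ ($m{\left(g \right)} = 0^{2} = 0$)
$w{\left(M \right)} = 30$ ($w{\left(M \right)} = 5 \cdot 6 = 30$)
$E{\left(A,l \right)} = A + l$ ($E{\left(A,l \right)} = \left(0 + A\right) + l = A + l$)
$\frac{280}{-9} + \frac{189}{E{\left(-14,w{\left(-1 \right)} \right)}} = \frac{280}{-9} + \frac{189}{-14 + 30} = 280 \left(- \frac{1}{9}\right) + \frac{189}{16} = - \frac{280}{9} + 189 \cdot \frac{1}{16} = - \frac{280}{9} + \frac{189}{16} = - \frac{2779}{144}$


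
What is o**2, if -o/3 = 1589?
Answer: 22724289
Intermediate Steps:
o = -4767 (o = -3*1589 = -4767)
o**2 = (-4767)**2 = 22724289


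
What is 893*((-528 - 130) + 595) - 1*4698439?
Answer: -4754698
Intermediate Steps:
893*((-528 - 130) + 595) - 1*4698439 = 893*(-658 + 595) - 4698439 = 893*(-63) - 4698439 = -56259 - 4698439 = -4754698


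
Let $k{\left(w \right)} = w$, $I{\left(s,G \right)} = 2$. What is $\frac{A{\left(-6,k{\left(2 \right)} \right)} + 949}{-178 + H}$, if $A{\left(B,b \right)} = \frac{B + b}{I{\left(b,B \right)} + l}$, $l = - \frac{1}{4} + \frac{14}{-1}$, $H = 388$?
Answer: $\frac{46517}{10290} \approx 4.5206$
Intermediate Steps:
$l = - \frac{57}{4}$ ($l = \left(-1\right) \frac{1}{4} + 14 \left(-1\right) = - \frac{1}{4} - 14 = - \frac{57}{4} \approx -14.25$)
$A{\left(B,b \right)} = - \frac{4 B}{49} - \frac{4 b}{49}$ ($A{\left(B,b \right)} = \frac{B + b}{2 - \frac{57}{4}} = \frac{B + b}{- \frac{49}{4}} = \left(B + b\right) \left(- \frac{4}{49}\right) = - \frac{4 B}{49} - \frac{4 b}{49}$)
$\frac{A{\left(-6,k{\left(2 \right)} \right)} + 949}{-178 + H} = \frac{\left(\left(- \frac{4}{49}\right) \left(-6\right) - \frac{8}{49}\right) + 949}{-178 + 388} = \frac{\left(\frac{24}{49} - \frac{8}{49}\right) + 949}{210} = \left(\frac{16}{49} + 949\right) \frac{1}{210} = \frac{46517}{49} \cdot \frac{1}{210} = \frac{46517}{10290}$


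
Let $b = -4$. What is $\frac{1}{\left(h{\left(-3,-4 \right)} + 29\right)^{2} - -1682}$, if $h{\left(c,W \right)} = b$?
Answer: $\frac{1}{2307} \approx 0.00043346$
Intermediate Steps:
$h{\left(c,W \right)} = -4$
$\frac{1}{\left(h{\left(-3,-4 \right)} + 29\right)^{2} - -1682} = \frac{1}{\left(-4 + 29\right)^{2} - -1682} = \frac{1}{25^{2} + 1682} = \frac{1}{625 + 1682} = \frac{1}{2307}$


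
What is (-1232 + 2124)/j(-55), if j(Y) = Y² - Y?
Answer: 223/770 ≈ 0.28961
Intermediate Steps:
(-1232 + 2124)/j(-55) = (-1232 + 2124)/((-55*(-1 - 55))) = 892/((-55*(-56))) = 892/3080 = 892*(1/3080) = 223/770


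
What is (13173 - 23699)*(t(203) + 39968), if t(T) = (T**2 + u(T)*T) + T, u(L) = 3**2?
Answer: -875836882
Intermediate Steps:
u(L) = 9
t(T) = T**2 + 10*T (t(T) = (T**2 + 9*T) + T = T**2 + 10*T)
(13173 - 23699)*(t(203) + 39968) = (13173 - 23699)*(203*(10 + 203) + 39968) = -10526*(203*213 + 39968) = -10526*(43239 + 39968) = -10526*83207 = -875836882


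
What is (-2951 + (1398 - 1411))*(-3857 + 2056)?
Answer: 5338164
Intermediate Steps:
(-2951 + (1398 - 1411))*(-3857 + 2056) = (-2951 - 13)*(-1801) = -2964*(-1801) = 5338164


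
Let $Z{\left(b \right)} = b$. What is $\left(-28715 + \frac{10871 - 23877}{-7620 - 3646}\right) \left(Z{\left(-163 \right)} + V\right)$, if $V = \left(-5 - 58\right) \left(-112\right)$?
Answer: $- \frac{1114908919156}{5633} \approx -1.9792 \cdot 10^{8}$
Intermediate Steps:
$V = 7056$ ($V = \left(-63\right) \left(-112\right) = 7056$)
$\left(-28715 + \frac{10871 - 23877}{-7620 - 3646}\right) \left(Z{\left(-163 \right)} + V\right) = \left(-28715 + \frac{10871 - 23877}{-7620 - 3646}\right) \left(-163 + 7056\right) = \left(-28715 - \frac{13006}{-11266}\right) 6893 = \left(-28715 - - \frac{6503}{5633}\right) 6893 = \left(-28715 + \frac{6503}{5633}\right) 6893 = \left(- \frac{161745092}{5633}\right) 6893 = - \frac{1114908919156}{5633}$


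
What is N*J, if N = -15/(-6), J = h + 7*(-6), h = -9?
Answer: -255/2 ≈ -127.50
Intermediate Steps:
J = -51 (J = -9 + 7*(-6) = -9 - 42 = -51)
N = 5/2 (N = -15*(-⅙) = 5/2 ≈ 2.5000)
N*J = (5/2)*(-51) = -255/2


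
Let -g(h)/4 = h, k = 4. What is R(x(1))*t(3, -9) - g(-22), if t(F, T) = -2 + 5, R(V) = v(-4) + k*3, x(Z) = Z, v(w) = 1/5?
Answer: -257/5 ≈ -51.400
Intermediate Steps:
g(h) = -4*h
v(w) = ⅕
R(V) = 61/5 (R(V) = ⅕ + 4*3 = ⅕ + 12 = 61/5)
t(F, T) = 3
R(x(1))*t(3, -9) - g(-22) = (61/5)*3 - (-4)*(-22) = 183/5 - 1*88 = 183/5 - 88 = -257/5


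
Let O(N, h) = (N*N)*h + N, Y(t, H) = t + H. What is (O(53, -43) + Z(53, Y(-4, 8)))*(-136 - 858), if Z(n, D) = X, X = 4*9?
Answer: 119973812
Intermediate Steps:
Y(t, H) = H + t
X = 36
Z(n, D) = 36
O(N, h) = N + h*N**2 (O(N, h) = N**2*h + N = h*N**2 + N = N + h*N**2)
(O(53, -43) + Z(53, Y(-4, 8)))*(-136 - 858) = (53*(1 + 53*(-43)) + 36)*(-136 - 858) = (53*(1 - 2279) + 36)*(-994) = (53*(-2278) + 36)*(-994) = (-120734 + 36)*(-994) = -120698*(-994) = 119973812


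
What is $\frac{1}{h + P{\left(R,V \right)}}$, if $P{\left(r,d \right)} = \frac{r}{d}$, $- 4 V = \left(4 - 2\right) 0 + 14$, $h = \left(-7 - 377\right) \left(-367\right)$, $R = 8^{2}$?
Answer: $\frac{7}{986368} \approx 7.0967 \cdot 10^{-6}$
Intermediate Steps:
$R = 64$
$h = 140928$ ($h = \left(-384\right) \left(-367\right) = 140928$)
$V = - \frac{7}{2}$ ($V = - \frac{\left(4 - 2\right) 0 + 14}{4} = - \frac{2 \cdot 0 + 14}{4} = - \frac{0 + 14}{4} = \left(- \frac{1}{4}\right) 14 = - \frac{7}{2} \approx -3.5$)
$\frac{1}{h + P{\left(R,V \right)}} = \frac{1}{140928 + \frac{64}{- \frac{7}{2}}} = \frac{1}{140928 + 64 \left(- \frac{2}{7}\right)} = \frac{1}{140928 - \frac{128}{7}} = \frac{1}{\frac{986368}{7}} = \frac{7}{986368}$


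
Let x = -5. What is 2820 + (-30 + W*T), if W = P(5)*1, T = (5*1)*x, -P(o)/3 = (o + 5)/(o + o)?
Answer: 2865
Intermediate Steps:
P(o) = -3*(5 + o)/(2*o) (P(o) = -3*(o + 5)/(o + o) = -3*(5 + o)/(2*o))
T = -25 (T = (5*1)*(-5) = 5*(-5) = -25)
W = -3 (W = ((3/2)*(-5 - 1*5)/5)*1 = ((3/2)*(1/5)*(-5 - 5))*1 = ((3/2)*(1/5)*(-10))*1 = -3*1 = -3)
2820 + (-30 + W*T) = 2820 + (-30 - 3*(-25)) = 2820 + (-30 + 75) = 2820 + 45 = 2865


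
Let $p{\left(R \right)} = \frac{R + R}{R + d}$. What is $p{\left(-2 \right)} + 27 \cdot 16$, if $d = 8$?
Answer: $\frac{1294}{3} \approx 431.33$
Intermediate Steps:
$p{\left(R \right)} = \frac{2 R}{8 + R}$ ($p{\left(R \right)} = \frac{R + R}{R + 8} = \frac{2 R}{8 + R}$)
$p{\left(-2 \right)} + 27 \cdot 16 = 2 \left(-2\right) \frac{1}{8 - 2} + 27 \cdot 16 = 2 \left(-2\right) \frac{1}{6} + 432 = - \frac{2}{3} + 432 = \frac{1294}{3}$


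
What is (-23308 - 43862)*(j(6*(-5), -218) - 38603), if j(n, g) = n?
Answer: 2594978610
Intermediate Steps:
(-23308 - 43862)*(j(6*(-5), -218) - 38603) = (-23308 - 43862)*(6*(-5) - 38603) = -67170*(-30 - 38603) = -67170*(-38633) = 2594978610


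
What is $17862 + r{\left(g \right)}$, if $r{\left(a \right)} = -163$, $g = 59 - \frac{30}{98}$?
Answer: $17699$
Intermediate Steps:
$g = \frac{2876}{49}$ ($g = 59 - 30 \cdot \frac{1}{98} = 59 - \frac{15}{49} = \frac{2876}{49} \approx 58.694$)
$17862 + r{\left(g \right)} = 17862 - 163 = 17699$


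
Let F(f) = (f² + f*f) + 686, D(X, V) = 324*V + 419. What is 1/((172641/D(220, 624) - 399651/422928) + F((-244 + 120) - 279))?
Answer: 28561032720/9296727743630381 ≈ 3.0722e-6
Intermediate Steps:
D(X, V) = 419 + 324*V
F(f) = 686 + 2*f² (F(f) = (f² + f²) + 686 = 2*f² + 686 = 686 + 2*f²)
1/((172641/D(220, 624) - 399651/422928) + F((-244 + 120) - 279)) = 1/((172641/(419 + 324*624) - 399651/422928) + (686 + 2*((-244 + 120) - 279)²)) = 1/((172641/(419 + 202176) - 399651*1/422928) + (686 + 2*(-124 - 279)²)) = 1/((172641/202595 - 133217/140976) + (686 + 2*(-403)²)) = 1/((172641*(1/202595) - 133217/140976) + (686 + 2*162409)) = 1/((172641/202595 - 133217/140976) + (686 + 324818)) = 1/(-2650860499/28561032720 + 325504) = 1/(9296727743630381/28561032720) = 28561032720/9296727743630381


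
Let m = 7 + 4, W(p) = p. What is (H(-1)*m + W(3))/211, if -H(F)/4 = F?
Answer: 47/211 ≈ 0.22275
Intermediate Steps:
H(F) = -4*F
m = 11
(H(-1)*m + W(3))/211 = (-4*(-1)*11 + 3)/211 = (4*11 + 3)*(1/211) = (44 + 3)*(1/211) = 47*(1/211) = 47/211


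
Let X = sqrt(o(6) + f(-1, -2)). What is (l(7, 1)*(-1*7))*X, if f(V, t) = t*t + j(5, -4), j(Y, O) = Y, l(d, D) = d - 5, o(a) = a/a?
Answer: -14*sqrt(10) ≈ -44.272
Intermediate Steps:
o(a) = 1
l(d, D) = -5 + d
f(V, t) = 5 + t**2 (f(V, t) = t*t + 5 = t**2 + 5 = 5 + t**2)
X = sqrt(10) (X = sqrt(1 + (5 + (-2)**2)) = sqrt(1 + (5 + 4)) = sqrt(1 + 9) = sqrt(10) ≈ 3.1623)
(l(7, 1)*(-1*7))*X = ((-5 + 7)*(-1*7))*sqrt(10) = (2*(-7))*sqrt(10) = -14*sqrt(10)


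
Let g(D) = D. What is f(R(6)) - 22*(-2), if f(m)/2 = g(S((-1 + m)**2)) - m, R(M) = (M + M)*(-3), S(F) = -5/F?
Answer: 158794/1369 ≈ 115.99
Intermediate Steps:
R(M) = -6*M (R(M) = (2*M)*(-3) = -6*M)
f(m) = -10/(-1 + m)**2 - 2*m (f(m) = 2*(-5/(-1 + m)**2 - m) = 2*(-m - 5/(-1 + m)**2) = -10/(-1 + m)**2 - 2*m)
f(R(6)) - 22*(-2) = (-10/(-1 - 6*6)**2 - (-12)*6) - 22*(-2) = (-10/(-1 - 36)**2 - 2*(-36)) + 44 = (-10/(-37)**2 + 72) + 44 = (-10*1/1369 + 72) + 44 = (-10/1369 + 72) + 44 = 98558/1369 + 44 = 158794/1369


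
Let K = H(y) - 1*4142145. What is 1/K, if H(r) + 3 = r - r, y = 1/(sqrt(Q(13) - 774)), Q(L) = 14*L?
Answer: -1/4142148 ≈ -2.4142e-7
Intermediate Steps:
y = -I*sqrt(37)/148 (y = 1/(sqrt(14*13 - 774)) = 1/(sqrt(182 - 774)) = 1/(sqrt(-592)) = 1/(4*I*sqrt(37)) = -I*sqrt(37)/148 ≈ -0.0411*I)
H(r) = -3 (H(r) = -3 + (r - r) = -3 + 0 = -3)
K = -4142148 (K = -3 - 1*4142145 = -3 - 4142145 = -4142148)
1/K = 1/(-4142148) = -1/4142148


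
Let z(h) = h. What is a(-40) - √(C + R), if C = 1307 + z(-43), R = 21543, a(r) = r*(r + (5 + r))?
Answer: 3000 - √22807 ≈ 2849.0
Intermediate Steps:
a(r) = r*(5 + 2*r)
C = 1264 (C = 1307 - 43 = 1264)
a(-40) - √(C + R) = -40*(5 + 2*(-40)) - √(1264 + 21543) = -40*(5 - 80) - √22807 = -40*(-75) - √22807 = 3000 - √22807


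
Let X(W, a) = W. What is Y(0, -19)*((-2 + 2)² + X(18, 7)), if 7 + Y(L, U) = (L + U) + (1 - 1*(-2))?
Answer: -414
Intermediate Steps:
Y(L, U) = -4 + L + U (Y(L, U) = -7 + ((L + U) + (1 - 1*(-2))) = -7 + ((L + U) + (1 + 2)) = -7 + ((L + U) + 3) = -7 + (3 + L + U) = -4 + L + U)
Y(0, -19)*((-2 + 2)² + X(18, 7)) = (-4 + 0 - 19)*((-2 + 2)² + 18) = -23*(0² + 18) = -23*(0 + 18) = -23*18 = -414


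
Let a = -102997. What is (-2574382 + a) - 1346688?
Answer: -4024067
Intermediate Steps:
(-2574382 + a) - 1346688 = (-2574382 - 102997) - 1346688 = -2677379 - 1346688 = -4024067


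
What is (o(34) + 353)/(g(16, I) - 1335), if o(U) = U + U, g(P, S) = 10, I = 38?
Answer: -421/1325 ≈ -0.31774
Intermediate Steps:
o(U) = 2*U
(o(34) + 353)/(g(16, I) - 1335) = (2*34 + 353)/(10 - 1335) = (68 + 353)/(-1325) = 421*(-1/1325) = -421/1325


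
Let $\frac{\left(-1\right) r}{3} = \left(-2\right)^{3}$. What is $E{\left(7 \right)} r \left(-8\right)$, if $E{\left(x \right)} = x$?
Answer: $-1344$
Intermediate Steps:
$r = 24$ ($r = - 3 \left(-2\right)^{3} = \left(-3\right) \left(-8\right) = 24$)
$E{\left(7 \right)} r \left(-8\right) = 7 \cdot 24 \left(-8\right) = 168 \left(-8\right) = -1344$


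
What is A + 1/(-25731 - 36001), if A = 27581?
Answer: 1702630291/61732 ≈ 27581.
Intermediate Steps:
A + 1/(-25731 - 36001) = 27581 + 1/(-25731 - 36001) = 27581 + 1/(-61732) = 27581 - 1/61732 = 1702630291/61732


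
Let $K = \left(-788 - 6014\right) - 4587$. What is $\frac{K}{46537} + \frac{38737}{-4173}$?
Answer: $- \frac{1850230066}{194198901} \approx -9.5275$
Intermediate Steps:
$K = -11389$ ($K = -6802 - 4587 = -11389$)
$\frac{K}{46537} + \frac{38737}{-4173} = - \frac{11389}{46537} + \frac{38737}{-4173} = \left(-11389\right) \frac{1}{46537} + 38737 \left(- \frac{1}{4173}\right) = - \frac{11389}{46537} - \frac{38737}{4173} = - \frac{1850230066}{194198901}$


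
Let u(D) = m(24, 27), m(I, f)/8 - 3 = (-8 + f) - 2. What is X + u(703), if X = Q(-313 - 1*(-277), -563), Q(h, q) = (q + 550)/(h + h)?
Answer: 11533/72 ≈ 160.18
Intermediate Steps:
m(I, f) = -56 + 8*f (m(I, f) = 24 + 8*((-8 + f) - 2) = 24 + 8*(-10 + f) = 24 + (-80 + 8*f) = -56 + 8*f)
u(D) = 160 (u(D) = -56 + 8*27 = -56 + 216 = 160)
Q(h, q) = (550 + q)/(2*h) (Q(h, q) = (550 + q)/((2*h)) = (550 + q)*(1/(2*h)) = (550 + q)/(2*h))
X = 13/72 (X = (550 - 563)/(2*(-313 - 1*(-277))) = (½)*(-13)/(-313 + 277) = (½)*(-13)/(-36) = (½)*(-1/36)*(-13) = 13/72 ≈ 0.18056)
X + u(703) = 13/72 + 160 = 11533/72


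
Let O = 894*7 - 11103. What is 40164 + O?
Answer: 35319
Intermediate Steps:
O = -4845 (O = 6258 - 11103 = -4845)
40164 + O = 40164 - 4845 = 35319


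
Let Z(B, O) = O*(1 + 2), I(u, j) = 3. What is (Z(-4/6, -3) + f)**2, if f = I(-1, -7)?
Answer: 36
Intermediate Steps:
Z(B, O) = 3*O (Z(B, O) = O*3 = 3*O)
f = 3
(Z(-4/6, -3) + f)**2 = (3*(-3) + 3)**2 = (-9 + 3)**2 = (-6)**2 = 36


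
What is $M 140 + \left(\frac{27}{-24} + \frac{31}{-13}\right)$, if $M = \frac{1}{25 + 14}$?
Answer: $\frac{25}{312} \approx 0.080128$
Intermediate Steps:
$M = \frac{1}{39} \approx 0.025641$
$M 140 + \left(\frac{27}{-24} + \frac{31}{-13}\right) = \frac{1}{39} \cdot 140 + \left(\frac{27}{-24} + \frac{31}{-13}\right) = \frac{140}{39} + \left(27 \left(- \frac{1}{24}\right) + 31 \left(- \frac{1}{13}\right)\right) = \frac{140}{39} - \frac{365}{104} = \frac{25}{312}$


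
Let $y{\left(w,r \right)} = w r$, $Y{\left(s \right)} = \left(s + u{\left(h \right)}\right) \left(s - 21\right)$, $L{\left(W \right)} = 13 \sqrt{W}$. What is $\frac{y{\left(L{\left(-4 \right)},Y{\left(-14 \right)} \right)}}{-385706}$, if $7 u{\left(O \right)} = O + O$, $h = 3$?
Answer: $- \frac{5980 i}{192853} \approx - 0.031008 i$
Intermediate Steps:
$u{\left(O \right)} = \frac{2 O}{7}$ ($u{\left(O \right)} = \frac{O + O}{7} = \frac{2 O}{7}$)
$Y{\left(s \right)} = \left(-21 + s\right) \left(\frac{6}{7} + s\right)$ ($Y{\left(s \right)} = \left(s + \frac{2}{7} \cdot 3\right) \left(s - 21\right) = \left(s + \frac{6}{7}\right) \left(-21 + s\right) = \left(\frac{6}{7} + s\right) \left(-21 + s\right) = \left(-21 + s\right) \left(\frac{6}{7} + s\right)$)
$y{\left(w,r \right)} = r w$
$\frac{y{\left(L{\left(-4 \right)},Y{\left(-14 \right)} \right)}}{-385706} = \frac{\left(-18 + \left(-14\right)^{2} - -282\right) 13 \sqrt{-4}}{-385706} = \left(-18 + 196 + 282\right) 13 \cdot 2 i \left(- \frac{1}{385706}\right) = 460 \cdot 26 i \left(- \frac{1}{385706}\right) = 11960 i \left(- \frac{1}{385706}\right) = - \frac{5980 i}{192853}$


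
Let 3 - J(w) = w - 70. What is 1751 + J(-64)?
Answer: 1888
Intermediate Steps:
J(w) = 73 - w (J(w) = 3 - (w - 70) = 3 - (-70 + w) = 3 + (70 - w) = 73 - w)
1751 + J(-64) = 1751 + (73 - 1*(-64)) = 1751 + (73 + 64) = 1751 + 137 = 1888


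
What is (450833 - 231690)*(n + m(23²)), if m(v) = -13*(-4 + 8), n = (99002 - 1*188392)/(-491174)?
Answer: -2788776344547/245587 ≈ -1.1356e+7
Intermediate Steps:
n = 44695/245587 (n = (99002 - 188392)*(-1/491174) = -89390*(-1/491174) = 44695/245587 ≈ 0.18199)
m(v) = -52 (m(v) = -13*4 = -52)
(450833 - 231690)*(n + m(23²)) = (450833 - 231690)*(44695/245587 - 52) = 219143*(-12725829/245587) = -2788776344547/245587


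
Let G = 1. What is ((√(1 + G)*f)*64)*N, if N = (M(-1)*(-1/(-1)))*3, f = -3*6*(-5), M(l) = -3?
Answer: -51840*√2 ≈ -73313.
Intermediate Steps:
f = 90 (f = -18*(-5) = 90)
N = -9 (N = -(-3)/(-1)*3 = -(-3)*(-1)*3 = -3*1*3 = -3*3 = -9)
((√(1 + G)*f)*64)*N = ((√(1 + 1)*90)*64)*(-9) = ((√2*90)*64)*(-9) = ((90*√2)*64)*(-9) = (5760*√2)*(-9) = -51840*√2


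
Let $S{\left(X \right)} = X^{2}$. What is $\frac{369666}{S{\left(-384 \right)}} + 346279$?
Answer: $\frac{2836738105}{8192} \approx 3.4628 \cdot 10^{5}$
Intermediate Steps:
$\frac{369666}{S{\left(-384 \right)}} + 346279 = \frac{369666}{\left(-384\right)^{2}} + 346279 = \frac{369666}{147456} + 346279 = 369666 \cdot \frac{1}{147456} + 346279 = \frac{20537}{8192} + 346279 = \frac{2836738105}{8192}$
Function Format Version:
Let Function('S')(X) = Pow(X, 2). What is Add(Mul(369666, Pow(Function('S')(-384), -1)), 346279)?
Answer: Rational(2836738105, 8192) ≈ 3.4628e+5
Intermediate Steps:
Add(Mul(369666, Pow(Function('S')(-384), -1)), 346279) = Add(Mul(369666, Pow(Pow(-384, 2), -1)), 346279) = Add(Mul(369666, Pow(147456, -1)), 346279) = Add(Mul(369666, Rational(1, 147456)), 346279) = Add(Rational(20537, 8192), 346279) = Rational(2836738105, 8192)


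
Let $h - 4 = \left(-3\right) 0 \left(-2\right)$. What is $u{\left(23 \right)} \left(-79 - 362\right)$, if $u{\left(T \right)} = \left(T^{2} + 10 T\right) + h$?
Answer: $-336483$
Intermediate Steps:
$h = 4$ ($h = 4 + \left(-3\right) 0 \left(-2\right) = 4 + 0 \left(-2\right) = 4 + 0 = 4$)
$u{\left(T \right)} = 4 + T^{2} + 10 T$ ($u{\left(T \right)} = \left(T^{2} + 10 T\right) + 4 = 4 + T^{2} + 10 T$)
$u{\left(23 \right)} \left(-79 - 362\right) = \left(4 + 23^{2} + 10 \cdot 23\right) \left(-79 - 362\right) = \left(4 + 529 + 230\right) \left(-441\right) = 763 \left(-441\right) = -336483$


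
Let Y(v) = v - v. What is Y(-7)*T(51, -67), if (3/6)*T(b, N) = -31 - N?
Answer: 0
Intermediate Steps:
T(b, N) = -62 - 2*N (T(b, N) = 2*(-31 - N) = -62 - 2*N)
Y(v) = 0
Y(-7)*T(51, -67) = 0*(-62 - 2*(-67)) = 0*(-62 + 134) = 0*72 = 0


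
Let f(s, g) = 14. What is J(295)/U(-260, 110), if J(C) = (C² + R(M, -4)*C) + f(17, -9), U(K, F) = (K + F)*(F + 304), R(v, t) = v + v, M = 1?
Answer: -87629/62100 ≈ -1.4111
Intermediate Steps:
R(v, t) = 2*v
U(K, F) = (304 + F)*(F + K) (U(K, F) = (F + K)*(304 + F) = (304 + F)*(F + K))
J(C) = 14 + C² + 2*C (J(C) = (C² + (2*1)*C) + 14 = (C² + 2*C) + 14 = 14 + C² + 2*C)
J(295)/U(-260, 110) = (14 + 295² + 2*295)/(110² + 304*110 + 304*(-260) + 110*(-260)) = (14 + 87025 + 590)/(12100 + 33440 - 79040 - 28600) = 87629/(-62100) = 87629*(-1/62100) = -87629/62100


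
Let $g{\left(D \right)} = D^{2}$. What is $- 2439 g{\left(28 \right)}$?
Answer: $-1912176$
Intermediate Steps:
$- 2439 g{\left(28 \right)} = - 2439 \cdot 28^{2} = \left(-2439\right) 784 = -1912176$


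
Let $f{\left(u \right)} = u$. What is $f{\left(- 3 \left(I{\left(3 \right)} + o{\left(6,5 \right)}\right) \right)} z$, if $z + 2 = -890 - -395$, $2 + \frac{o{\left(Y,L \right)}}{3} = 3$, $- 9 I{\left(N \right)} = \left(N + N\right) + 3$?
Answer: $2982$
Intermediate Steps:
$I{\left(N \right)} = - \frac{1}{3} - \frac{2 N}{9}$ ($I{\left(N \right)} = - \frac{\left(N + N\right) + 3}{9} = - \frac{2 N + 3}{9} = - \frac{3 + 2 N}{9} = - \frac{1}{3} - \frac{2 N}{9}$)
$o{\left(Y,L \right)} = 3$ ($o{\left(Y,L \right)} = -6 + 3 \cdot 3 = -6 + 9 = 3$)
$z = -497$ ($z = -2 - 495 = -497$)
$f{\left(- 3 \left(I{\left(3 \right)} + o{\left(6,5 \right)}\right) \right)} z = - 3 \left(\left(- \frac{1}{3} - \frac{2}{3}\right) + 3\right) \left(-497\right) = - 3 \left(-1 + 3\right) \left(-497\right) = \left(-3\right) 2 \left(-497\right) = \left(-6\right) \left(-497\right) = 2982$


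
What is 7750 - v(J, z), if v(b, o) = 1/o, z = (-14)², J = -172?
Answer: 1518999/196 ≈ 7750.0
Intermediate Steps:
z = 196
7750 - v(J, z) = 7750 - 1/196 = 1518999/196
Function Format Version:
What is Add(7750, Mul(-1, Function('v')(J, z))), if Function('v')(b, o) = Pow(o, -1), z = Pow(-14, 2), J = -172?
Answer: Rational(1518999, 196) ≈ 7750.0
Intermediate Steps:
z = 196
Add(7750, Mul(-1, Function('v')(J, z))) = Add(7750, Mul(-1, Pow(196, -1))) = Add(7750, Mul(-1, Rational(1, 196))) = Add(7750, Rational(-1, 196)) = Rational(1518999, 196)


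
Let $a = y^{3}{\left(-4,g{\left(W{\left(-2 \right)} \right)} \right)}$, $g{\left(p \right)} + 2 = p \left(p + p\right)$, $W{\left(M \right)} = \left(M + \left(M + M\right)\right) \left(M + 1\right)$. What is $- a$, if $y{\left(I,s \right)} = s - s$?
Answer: $0$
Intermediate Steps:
$W{\left(M \right)} = 3 M \left(1 + M\right)$ ($W{\left(M \right)} = \left(M + 2 M\right) \left(1 + M\right) = 3 M \left(1 + M\right)$)
$g{\left(p \right)} = -2 + 2 p^{2}$ ($g{\left(p \right)} = -2 + p \left(p + p\right) = -2 + p 2 p = -2 + 2 p^{2}$)
$y{\left(I,s \right)} = 0$
$a = 0$ ($a = 0^{3} = 0$)
$- a = \left(-1\right) 0 = 0$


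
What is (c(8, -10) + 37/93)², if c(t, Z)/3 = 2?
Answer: 354025/8649 ≈ 40.932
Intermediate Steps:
c(t, Z) = 6 (c(t, Z) = 3*2 = 6)
(c(8, -10) + 37/93)² = (6 + 37/93)² = (595/93)² = 354025/8649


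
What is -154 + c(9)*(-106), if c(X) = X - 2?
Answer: -896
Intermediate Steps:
c(X) = -2 + X
-154 + c(9)*(-106) = -154 + (-2 + 9)*(-106) = -154 + 7*(-106) = -154 - 742 = -896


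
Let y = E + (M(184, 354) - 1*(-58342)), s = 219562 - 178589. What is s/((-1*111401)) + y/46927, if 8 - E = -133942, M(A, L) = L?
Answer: 19538217075/5227714727 ≈ 3.7374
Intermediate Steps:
E = 133950 (E = 8 - 1*(-133942) = 8 + 133942 = 133950)
s = 40973
y = 192646 (y = 133950 + (354 - 1*(-58342)) = 133950 + (354 + 58342) = 133950 + 58696 = 192646)
s/((-1*111401)) + y/46927 = 40973/((-1*111401)) + 192646/46927 = 40973/(-111401) + 192646*(1/46927) = 40973*(-1/111401) + 192646/46927 = -40973/111401 + 192646/46927 = 19538217075/5227714727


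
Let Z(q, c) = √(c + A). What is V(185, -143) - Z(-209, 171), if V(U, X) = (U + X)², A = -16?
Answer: 1764 - √155 ≈ 1751.6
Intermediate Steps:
Z(q, c) = √(-16 + c) (Z(q, c) = √(c - 16) = √(-16 + c))
V(185, -143) - Z(-209, 171) = (185 - 143)² - √(-16 + 171) = 42² - √155 = 1764 - √155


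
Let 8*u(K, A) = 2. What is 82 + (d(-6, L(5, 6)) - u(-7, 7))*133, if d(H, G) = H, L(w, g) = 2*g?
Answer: -2997/4 ≈ -749.25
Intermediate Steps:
u(K, A) = 1/4 (u(K, A) = (1/8)*2 = 1/4)
82 + (d(-6, L(5, 6)) - u(-7, 7))*133 = 82 + (-6 - 1*1/4)*133 = 82 + (-6 - 1/4)*133 = 82 - 25/4*133 = 82 - 3325/4 = -2997/4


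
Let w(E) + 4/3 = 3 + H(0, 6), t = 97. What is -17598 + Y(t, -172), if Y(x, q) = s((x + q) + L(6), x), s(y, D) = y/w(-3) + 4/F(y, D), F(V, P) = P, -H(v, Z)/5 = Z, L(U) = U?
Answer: -145075091/8245 ≈ -17596.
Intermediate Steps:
H(v, Z) = -5*Z
w(E) = -85/3 (w(E) = -4/3 + (3 - 5*6) = -4/3 + (3 - 30) = -4/3 - 27 = -85/3)
s(y, D) = 4/D - 3*y/85 (s(y, D) = y/(-85/3) + 4/D = y*(-3/85) + 4/D = -3*y/85 + 4/D = 4/D - 3*y/85)
Y(x, q) = -18/85 + 4/x - 3*q/85 - 3*x/85 (Y(x, q) = 4/x - 3*((x + q) + 6)/85 = 4/x - 3*((q + x) + 6)/85 = 4/x - 3*(6 + q + x)/85 = 4/x + (-18/85 - 3*q/85 - 3*x/85) = -18/85 + 4/x - 3*q/85 - 3*x/85)
-17598 + Y(t, -172) = -17598 + (1/85)*(340 - 3*97*(6 - 172 + 97))/97 = -17598 + (1/85)*(1/97)*(340 - 3*97*(-69)) = -17598 + (1/85)*(1/97)*(340 + 20079) = -17598 + (1/85)*(1/97)*20419 = -17598 + 20419/8245 = -145075091/8245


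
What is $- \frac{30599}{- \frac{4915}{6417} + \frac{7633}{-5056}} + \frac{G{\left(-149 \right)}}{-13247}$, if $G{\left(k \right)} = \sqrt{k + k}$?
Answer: $\frac{992764726848}{73831201} - \frac{i \sqrt{298}}{13247} \approx 13446.0 - 0.0013031 i$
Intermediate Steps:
$G{\left(k \right)} = \sqrt{2} \sqrt{k}$ ($G{\left(k \right)} = \sqrt{2 k} = \sqrt{2} \sqrt{k}$)
$- \frac{30599}{- \frac{4915}{6417} + \frac{7633}{-5056}} + \frac{G{\left(-149 \right)}}{-13247} = - \frac{30599}{- \frac{4915}{6417} + \frac{7633}{-5056}} + \frac{\sqrt{2} \sqrt{-149}}{-13247} = - \frac{30599}{\left(-4915\right) \frac{1}{6417} + 7633 \left(- \frac{1}{5056}\right)} + \sqrt{2} i \sqrt{149} \left(- \frac{1}{13247}\right) = - \frac{30599}{- \frac{4915}{6417} - \frac{7633}{5056}} + i \sqrt{298} \left(- \frac{1}{13247}\right) = - \frac{30599}{- \frac{73831201}{32444352}} - \frac{i \sqrt{298}}{13247} = \left(-30599\right) \left(- \frac{32444352}{73831201}\right) - \frac{i \sqrt{298}}{13247} = \frac{992764726848}{73831201} - \frac{i \sqrt{298}}{13247}$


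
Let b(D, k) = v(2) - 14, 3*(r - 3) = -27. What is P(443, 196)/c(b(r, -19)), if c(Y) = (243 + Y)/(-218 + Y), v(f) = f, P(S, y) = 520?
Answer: -119600/231 ≈ -517.75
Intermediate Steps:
r = -6 (r = 3 + (⅓)*(-27) = 3 - 9 = -6)
b(D, k) = -12 (b(D, k) = 2 - 14 = -12)
c(Y) = (243 + Y)/(-218 + Y)
P(443, 196)/c(b(r, -19)) = 520/(((243 - 12)/(-218 - 12))) = 520/((231/(-230))) = 520/((-1/230*231)) = 520/(-231/230) = 520*(-230/231) = -119600/231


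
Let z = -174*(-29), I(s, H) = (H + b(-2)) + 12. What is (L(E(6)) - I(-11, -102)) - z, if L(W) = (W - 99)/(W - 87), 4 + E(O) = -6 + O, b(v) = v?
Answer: -450711/91 ≈ -4952.9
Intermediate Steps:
I(s, H) = 10 + H (I(s, H) = (H - 2) + 12 = (-2 + H) + 12 = 10 + H)
z = 5046
E(O) = -10 + O (E(O) = -4 + (-6 + O) = -10 + O)
L(W) = (-99 + W)/(-87 + W)
(L(E(6)) - I(-11, -102)) - z = ((-99 + (-10 + 6))/(-87 + (-10 + 6)) - (10 - 102)) - 1*5046 = ((-99 - 4)/(-87 - 4) - 1*(-92)) - 5046 = (-103/(-91) + 92) - 5046 = (-1/91*(-103) + 92) - 5046 = (103/91 + 92) - 5046 = 8475/91 - 5046 = -450711/91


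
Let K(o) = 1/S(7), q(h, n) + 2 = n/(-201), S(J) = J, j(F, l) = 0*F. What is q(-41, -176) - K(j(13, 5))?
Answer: -1783/1407 ≈ -1.2672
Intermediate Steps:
j(F, l) = 0
q(h, n) = -2 - n/201 (q(h, n) = -2 + n/(-201) = -2 + n*(-1/201) = -2 - n/201)
K(o) = ⅐ (K(o) = 1/7 = ⅐)
q(-41, -176) - K(j(13, 5)) = (-2 - 1/201*(-176)) - 1*⅐ = (-2 + 176/201) - ⅐ = -226/201 - ⅐ = -1783/1407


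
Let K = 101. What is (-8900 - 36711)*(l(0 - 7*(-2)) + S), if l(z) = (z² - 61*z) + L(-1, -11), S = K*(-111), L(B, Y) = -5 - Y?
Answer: 541083293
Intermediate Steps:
S = -11211 (S = 101*(-111) = -11211)
l(z) = 6 + z² - 61*z (l(z) = (z² - 61*z) + (-5 - 1*(-11)) = (z² - 61*z) + (-5 + 11) = (z² - 61*z) + 6 = 6 + z² - 61*z)
(-8900 - 36711)*(l(0 - 7*(-2)) + S) = (-8900 - 36711)*((6 + (0 - 7*(-2))² - 61*(0 - 7*(-2))) - 11211) = -45611*((6 + (0 + 14)² - 61*(0 + 14)) - 11211) = -45611*((6 + 14² - 61*14) - 11211) = -45611*((6 + 196 - 854) - 11211) = -45611*(-652 - 11211) = -45611*(-11863) = 541083293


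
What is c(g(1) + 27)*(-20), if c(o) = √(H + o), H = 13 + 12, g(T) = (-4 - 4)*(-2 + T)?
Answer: -40*√15 ≈ -154.92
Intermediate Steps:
g(T) = 16 - 8*T (g(T) = -8*(-2 + T) = 16 - 8*T)
H = 25
c(o) = √(25 + o)
c(g(1) + 27)*(-20) = √(25 + ((16 - 8*1) + 27))*(-20) = √(25 + ((16 - 8) + 27))*(-20) = √(25 + (8 + 27))*(-20) = √(25 + 35)*(-20) = √60*(-20) = (2*√15)*(-20) = -40*√15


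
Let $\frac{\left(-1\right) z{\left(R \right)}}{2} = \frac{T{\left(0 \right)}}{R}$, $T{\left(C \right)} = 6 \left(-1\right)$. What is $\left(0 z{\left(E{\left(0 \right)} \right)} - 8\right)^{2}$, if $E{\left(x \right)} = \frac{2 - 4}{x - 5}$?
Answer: $64$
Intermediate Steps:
$E{\left(x \right)} = - \frac{2}{-5 + x}$
$T{\left(C \right)} = -6$
$z{\left(R \right)} = \frac{12}{R}$ ($z{\left(R \right)} = - 2 \left(- \frac{6}{R}\right) = \frac{12}{R}$)
$\left(0 z{\left(E{\left(0 \right)} \right)} - 8\right)^{2} = \left(0 \frac{12}{\left(-2\right) \frac{1}{-5 + 0}} - 8\right)^{2} = \left(0 \frac{12}{\left(-2\right) \frac{1}{-5}} - 8\right)^{2} = \left(0 \frac{12}{\left(-2\right) \left(- \frac{1}{5}\right)} - 8\right)^{2} = \left(0 \frac{12}{\frac{2}{5}} - 8\right)^{2} = \left(0 \cdot 12 \cdot \frac{5}{2} - 8\right)^{2} = \left(0 \cdot 30 - 8\right)^{2} = \left(0 - 8\right)^{2} = \left(-8\right)^{2} = 64$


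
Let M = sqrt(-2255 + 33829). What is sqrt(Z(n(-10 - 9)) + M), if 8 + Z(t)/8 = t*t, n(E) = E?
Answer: sqrt(2824 + sqrt(31574)) ≈ 54.788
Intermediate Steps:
M = sqrt(31574) ≈ 177.69
Z(t) = -64 + 8*t**2 (Z(t) = -64 + 8*(t*t) = -64 + 8*t**2)
sqrt(Z(n(-10 - 9)) + M) = sqrt((-64 + 8*(-10 - 9)**2) + sqrt(31574)) = sqrt((-64 + 8*(-19)**2) + sqrt(31574)) = sqrt((-64 + 8*361) + sqrt(31574)) = sqrt((-64 + 2888) + sqrt(31574)) = sqrt(2824 + sqrt(31574))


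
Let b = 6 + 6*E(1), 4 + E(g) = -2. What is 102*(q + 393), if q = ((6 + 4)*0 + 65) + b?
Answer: 43656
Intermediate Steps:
E(g) = -6 (E(g) = -4 - 2 = -6)
b = -30 (b = 6 + 6*(-6) = 6 - 36 = -30)
q = 35 (q = ((6 + 4)*0 + 65) - 30 = (10*0 + 65) - 30 = (0 + 65) - 30 = 65 - 30 = 35)
102*(q + 393) = 102*(35 + 393) = 102*428 = 43656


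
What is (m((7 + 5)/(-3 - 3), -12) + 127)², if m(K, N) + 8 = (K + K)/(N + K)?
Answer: 697225/49 ≈ 14229.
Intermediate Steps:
m(K, N) = -8 + 2*K/(K + N) (m(K, N) = -8 + (K + K)/(N + K) = -8 + (2*K)/(K + N) = -8 + 2*K/(K + N))
(m((7 + 5)/(-3 - 3), -12) + 127)² = (2*(-4*(-12) - 3*(7 + 5)/(-3 - 3))/((7 + 5)/(-3 - 3) - 12) + 127)² = (2*(48 - 36/(-6))/(12/(-6) - 12) + 127)² = (2*(48 - 36*(-1)/6)/(12*(-⅙) - 12) + 127)² = (2*(48 - 3*(-2))/(-2 - 12) + 127)² = (2*(48 + 6)/(-14) + 127)² = (2*(-1/14)*54 + 127)² = (-54/7 + 127)² = (835/7)² = 697225/49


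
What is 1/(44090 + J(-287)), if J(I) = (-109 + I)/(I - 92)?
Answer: 379/16710506 ≈ 2.2680e-5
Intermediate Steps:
J(I) = (-109 + I)/(-92 + I)
1/(44090 + J(-287)) = 1/(44090 + (-109 - 287)/(-92 - 287)) = 1/(44090 - 396/(-379)) = 1/(44090 - 1/379*(-396)) = 1/(44090 + 396/379) = 1/(16710506/379) = 379/16710506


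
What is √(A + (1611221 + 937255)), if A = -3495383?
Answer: 13*I*√5603 ≈ 973.09*I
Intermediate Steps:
√(A + (1611221 + 937255)) = √(-3495383 + (1611221 + 937255)) = √(-3495383 + 2548476) = √(-946907) = 13*I*√5603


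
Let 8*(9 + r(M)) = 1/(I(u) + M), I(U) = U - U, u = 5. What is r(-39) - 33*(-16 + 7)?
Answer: 89855/312 ≈ 288.00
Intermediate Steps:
I(U) = 0
r(M) = -9 + 1/(8*M) (r(M) = -9 + 1/(8*(0 + M)) = -9 + 1/(8*M))
r(-39) - 33*(-16 + 7) = (-9 + (⅛)/(-39)) - 33*(-16 + 7) = (-9 + (⅛)*(-1/39)) - 33*(-9) = (-9 - 1/312) - 1*(-297) = -2809/312 + 297 = 89855/312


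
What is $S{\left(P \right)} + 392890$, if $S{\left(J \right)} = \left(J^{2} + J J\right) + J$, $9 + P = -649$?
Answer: $1258160$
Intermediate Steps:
$P = -658$ ($P = -9 - 649 = -658$)
$S{\left(J \right)} = J + 2 J^{2}$ ($S{\left(J \right)} = \left(J^{2} + J^{2}\right) + J = 2 J^{2} + J = J + 2 J^{2}$)
$S{\left(P \right)} + 392890 = - 658 \left(1 + 2 \left(-658\right)\right) + 392890 = - 658 \left(1 - 1316\right) + 392890 = \left(-658\right) \left(-1315\right) + 392890 = 865270 + 392890 = 1258160$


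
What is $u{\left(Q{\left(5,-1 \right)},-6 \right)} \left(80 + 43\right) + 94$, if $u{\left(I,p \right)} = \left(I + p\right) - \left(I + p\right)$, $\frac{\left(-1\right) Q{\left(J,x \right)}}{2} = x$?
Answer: $94$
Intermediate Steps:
$Q{\left(J,x \right)} = - 2 x$
$u{\left(I,p \right)} = 0$ ($u{\left(I,p \right)} = \left(I + p\right) - \left(I + p\right) = 0$)
$u{\left(Q{\left(5,-1 \right)},-6 \right)} \left(80 + 43\right) + 94 = 0 \left(80 + 43\right) + 94 = 0 \cdot 123 + 94 = 0 + 94 = 94$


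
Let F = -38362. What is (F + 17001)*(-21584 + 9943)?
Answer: 248663401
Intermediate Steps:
(F + 17001)*(-21584 + 9943) = (-38362 + 17001)*(-21584 + 9943) = -21361*(-11641) = 248663401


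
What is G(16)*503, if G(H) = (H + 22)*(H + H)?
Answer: 611648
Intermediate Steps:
G(H) = 2*H*(22 + H) (G(H) = (22 + H)*(2*H) = 2*H*(22 + H))
G(16)*503 = (2*16*(22 + 16))*503 = (2*16*38)*503 = 1216*503 = 611648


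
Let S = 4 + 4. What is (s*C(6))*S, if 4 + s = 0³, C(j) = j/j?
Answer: -32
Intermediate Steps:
C(j) = 1
s = -4 (s = -4 + 0³ = -4 + 0 = -4)
S = 8
(s*C(6))*S = -4*1*8 = -4*8 = -32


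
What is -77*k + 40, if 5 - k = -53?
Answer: -4426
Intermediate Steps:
k = 58 (k = 5 - 1*(-53) = 5 + 53 = 58)
-77*k + 40 = -77*58 + 40 = -4466 + 40 = -4426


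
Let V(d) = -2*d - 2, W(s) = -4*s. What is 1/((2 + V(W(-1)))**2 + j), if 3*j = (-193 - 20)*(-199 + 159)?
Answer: 1/2904 ≈ 0.00034435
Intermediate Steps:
V(d) = -2 - 2*d
j = 2840 (j = ((-193 - 20)*(-199 + 159))/3 = (-213*(-40))/3 = (1/3)*8520 = 2840)
1/((2 + V(W(-1)))**2 + j) = 1/((2 + (-2 - (-8)*(-1)))**2 + 2840) = 1/((2 + (-2 - 2*4))**2 + 2840) = 1/((2 + (-2 - 8))**2 + 2840) = 1/((2 - 10)**2 + 2840) = 1/((-8)**2 + 2840) = 1/(64 + 2840) = 1/2904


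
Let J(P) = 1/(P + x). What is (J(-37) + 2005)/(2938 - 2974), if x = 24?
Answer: -724/13 ≈ -55.692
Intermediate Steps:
J(P) = 1/(24 + P) (J(P) = 1/(P + 24) = 1/(24 + P))
(J(-37) + 2005)/(2938 - 2974) = (1/(24 - 37) + 2005)/(2938 - 2974) = (1/(-13) + 2005)/(-36) = (-1/13 + 2005)*(-1/36) = (26064/13)*(-1/36) = -724/13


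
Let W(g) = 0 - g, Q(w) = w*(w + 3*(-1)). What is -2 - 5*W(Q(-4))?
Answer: 138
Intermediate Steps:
Q(w) = w*(-3 + w) (Q(w) = w*(w - 3) = w*(-3 + w))
W(g) = -g
-2 - 5*W(Q(-4)) = -2 - (-5)*(-4*(-3 - 4)) = -2 - (-5)*(-4*(-7)) = -2 - (-5)*28 = -2 - 5*(-28) = -2 + 140 = 138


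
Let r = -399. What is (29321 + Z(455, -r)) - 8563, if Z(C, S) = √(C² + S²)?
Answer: 20758 + 7*√7474 ≈ 21363.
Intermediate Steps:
(29321 + Z(455, -r)) - 8563 = (29321 + √(455² + (-1*(-399))²)) - 8563 = (29321 + √(207025 + 399²)) - 8563 = (29321 + √(207025 + 159201)) - 8563 = (29321 + √366226) - 8563 = (29321 + 7*√7474) - 8563 = 20758 + 7*√7474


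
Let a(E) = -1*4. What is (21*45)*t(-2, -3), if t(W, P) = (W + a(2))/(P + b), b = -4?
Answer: 810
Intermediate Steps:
a(E) = -4
t(W, P) = (-4 + W)/(-4 + P) (t(W, P) = (W - 4)/(P - 4) = (-4 + W)/(-4 + P))
(21*45)*t(-2, -3) = (21*45)*((-4 - 2)/(-4 - 3)) = 945*(-6/(-7)) = 945*(-⅐*(-6)) = 945*(6/7) = 810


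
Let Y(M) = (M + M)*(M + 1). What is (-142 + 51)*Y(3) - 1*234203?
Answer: -236387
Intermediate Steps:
Y(M) = 2*M*(1 + M) (Y(M) = (2*M)*(1 + M) = 2*M*(1 + M))
(-142 + 51)*Y(3) - 1*234203 = (-142 + 51)*(2*3*(1 + 3)) - 1*234203 = -182*3*4 - 234203 = -91*24 - 234203 = -2184 - 234203 = -236387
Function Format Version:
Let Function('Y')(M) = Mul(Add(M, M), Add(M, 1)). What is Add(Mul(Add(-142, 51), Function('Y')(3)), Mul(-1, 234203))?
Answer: -236387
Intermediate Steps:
Function('Y')(M) = Mul(2, M, Add(1, M)) (Function('Y')(M) = Mul(Mul(2, M), Add(1, M)) = Mul(2, M, Add(1, M)))
Add(Mul(Add(-142, 51), Function('Y')(3)), Mul(-1, 234203)) = Add(Mul(Add(-142, 51), Mul(2, 3, Add(1, 3))), Mul(-1, 234203)) = Add(Mul(-91, Mul(2, 3, 4)), -234203) = Add(Mul(-91, 24), -234203) = Add(-2184, -234203) = -236387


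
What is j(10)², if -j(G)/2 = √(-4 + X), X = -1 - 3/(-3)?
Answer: -16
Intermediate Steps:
X = 0 (X = -1 - 3*(-1)/3 = -1 - 1*(-1) = -1 + 1 = 0)
j(G) = -4*I (j(G) = -2*√(-4 + 0) = -4*I)
j(10)² = (-4*I)² = -16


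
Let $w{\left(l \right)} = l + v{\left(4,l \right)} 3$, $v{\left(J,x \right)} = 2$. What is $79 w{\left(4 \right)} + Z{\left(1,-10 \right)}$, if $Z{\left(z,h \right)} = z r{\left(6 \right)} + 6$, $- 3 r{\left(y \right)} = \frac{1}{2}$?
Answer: $\frac{4775}{6} \approx 795.83$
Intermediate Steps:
$r{\left(y \right)} = - \frac{1}{6}$ ($r{\left(y \right)} = - \frac{1}{3 \cdot 2} = \left(- \frac{1}{3}\right) \frac{1}{2} = - \frac{1}{6}$)
$w{\left(l \right)} = 6 + l$ ($w{\left(l \right)} = l + 2 \cdot 3 = l + 6 = 6 + l$)
$Z{\left(z,h \right)} = 6 - \frac{z}{6}$ ($Z{\left(z,h \right)} = z \left(- \frac{1}{6}\right) + 6 = - \frac{z}{6} + 6 = 6 - \frac{z}{6}$)
$79 w{\left(4 \right)} + Z{\left(1,-10 \right)} = 79 \left(6 + 4\right) + \left(6 - \frac{1}{6}\right) = 79 \cdot 10 + \left(6 - \frac{1}{6}\right) = 790 + \frac{35}{6} = \frac{4775}{6}$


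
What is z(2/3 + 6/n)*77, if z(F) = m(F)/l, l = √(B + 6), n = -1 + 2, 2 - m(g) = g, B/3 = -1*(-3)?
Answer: -1078*√15/45 ≈ -92.779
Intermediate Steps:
B = 9 (B = 3*(-1*(-3)) = 3*3 = 9)
m(g) = 2 - g
n = 1
l = √15 (l = √(9 + 6) = √15 ≈ 3.8730)
z(F) = √15*(2 - F)/15 (z(F) = (2 - F)/(√15) = (2 - F)*(√15/15) = √15*(2 - F)/15)
z(2/3 + 6/n)*77 = (√15*(2 - (2/3 + 6/1))/15)*77 = (√15*(2 - (2*(⅓) + 6*1))/15)*77 = (√15*(2 - (⅔ + 6))/15)*77 = (√15*(2 - 1*20/3)/15)*77 = (√15*(2 - 20/3)/15)*77 = ((1/15)*√15*(-14/3))*77 = -14*√15/45*77 = -1078*√15/45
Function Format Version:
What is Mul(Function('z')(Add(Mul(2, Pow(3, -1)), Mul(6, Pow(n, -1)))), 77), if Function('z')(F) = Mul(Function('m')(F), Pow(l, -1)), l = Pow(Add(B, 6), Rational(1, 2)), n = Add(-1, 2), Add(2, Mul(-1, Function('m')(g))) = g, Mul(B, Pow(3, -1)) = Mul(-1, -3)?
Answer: Mul(Rational(-1078, 45), Pow(15, Rational(1, 2))) ≈ -92.779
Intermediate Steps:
B = 9 (B = Mul(3, Mul(-1, -3)) = Mul(3, 3) = 9)
Function('m')(g) = Add(2, Mul(-1, g))
n = 1
l = Pow(15, Rational(1, 2)) (l = Pow(Add(9, 6), Rational(1, 2)) = Pow(15, Rational(1, 2)) ≈ 3.8730)
Function('z')(F) = Mul(Rational(1, 15), Pow(15, Rational(1, 2)), Add(2, Mul(-1, F))) (Function('z')(F) = Mul(Add(2, Mul(-1, F)), Pow(Pow(15, Rational(1, 2)), -1)) = Mul(Add(2, Mul(-1, F)), Mul(Rational(1, 15), Pow(15, Rational(1, 2)))) = Mul(Rational(1, 15), Pow(15, Rational(1, 2)), Add(2, Mul(-1, F))))
Mul(Function('z')(Add(Mul(2, Pow(3, -1)), Mul(6, Pow(n, -1)))), 77) = Mul(Mul(Rational(1, 15), Pow(15, Rational(1, 2)), Add(2, Mul(-1, Add(Mul(2, Pow(3, -1)), Mul(6, Pow(1, -1)))))), 77) = Mul(Mul(Rational(1, 15), Pow(15, Rational(1, 2)), Add(2, Mul(-1, Add(Mul(2, Rational(1, 3)), Mul(6, 1))))), 77) = Mul(Mul(Rational(1, 15), Pow(15, Rational(1, 2)), Add(2, Mul(-1, Add(Rational(2, 3), 6)))), 77) = Mul(Mul(Rational(1, 15), Pow(15, Rational(1, 2)), Add(2, Mul(-1, Rational(20, 3)))), 77) = Mul(Mul(Rational(1, 15), Pow(15, Rational(1, 2)), Add(2, Rational(-20, 3))), 77) = Mul(Mul(Rational(1, 15), Pow(15, Rational(1, 2)), Rational(-14, 3)), 77) = Mul(Mul(Rational(-14, 45), Pow(15, Rational(1, 2))), 77) = Mul(Rational(-1078, 45), Pow(15, Rational(1, 2)))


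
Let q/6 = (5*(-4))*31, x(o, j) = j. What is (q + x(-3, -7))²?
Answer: 13890529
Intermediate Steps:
q = -3720 (q = 6*((5*(-4))*31) = 6*(-20*31) = 6*(-620) = -3720)
(q + x(-3, -7))² = (-3720 - 7)² = (-3727)² = 13890529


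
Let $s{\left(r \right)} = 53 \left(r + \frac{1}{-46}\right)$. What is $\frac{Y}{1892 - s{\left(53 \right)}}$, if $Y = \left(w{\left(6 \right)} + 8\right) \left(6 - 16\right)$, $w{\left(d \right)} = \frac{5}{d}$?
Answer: $\frac{12190}{126387} \approx 0.09645$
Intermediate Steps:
$s{\left(r \right)} = - \frac{53}{46} + 53 r$ ($s{\left(r \right)} = 53 \left(r - \frac{1}{46}\right) = 53 \left(- \frac{1}{46} + r\right) = - \frac{53}{46} + 53 r$)
$Y = - \frac{265}{3}$ ($Y = \left(\frac{5}{6} + 8\right) \left(6 - 16\right) = \left(5 \cdot \frac{1}{6} + 8\right) \left(-10\right) = \left(\frac{5}{6} + 8\right) \left(-10\right) = \frac{53}{6} \left(-10\right) = - \frac{265}{3} \approx -88.333$)
$\frac{Y}{1892 - s{\left(53 \right)}} = - \frac{265}{3 \left(1892 - \left(- \frac{53}{46} + 53 \cdot 53\right)\right)} = - \frac{265}{3 \left(1892 - \left(- \frac{53}{46} + 2809\right)\right)} = - \frac{265}{3 \left(1892 - \frac{129161}{46}\right)} = - \frac{265}{3 \left(- \frac{42129}{46}\right)} = \left(- \frac{265}{3}\right) \left(- \frac{46}{42129}\right) = \frac{12190}{126387}$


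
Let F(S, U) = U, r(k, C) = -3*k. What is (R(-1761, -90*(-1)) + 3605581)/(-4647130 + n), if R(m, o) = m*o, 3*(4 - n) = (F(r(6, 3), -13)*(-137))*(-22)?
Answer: -10341273/13902196 ≈ -0.74386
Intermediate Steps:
n = 39194/3 (n = 4 - (-13*(-137))*(-22)/3 = 4 - 1781*(-22)/3 = 4 - ⅓*(-39182) = 4 + 39182/3 = 39194/3 ≈ 13065.)
(R(-1761, -90*(-1)) + 3605581)/(-4647130 + n) = (-(-158490)*(-1) + 3605581)/(-4647130 + 39194/3) = (-1761*90 + 3605581)/(-13902196/3) = (-158490 + 3605581)*(-3/13902196) = 3447091*(-3/13902196) = -10341273/13902196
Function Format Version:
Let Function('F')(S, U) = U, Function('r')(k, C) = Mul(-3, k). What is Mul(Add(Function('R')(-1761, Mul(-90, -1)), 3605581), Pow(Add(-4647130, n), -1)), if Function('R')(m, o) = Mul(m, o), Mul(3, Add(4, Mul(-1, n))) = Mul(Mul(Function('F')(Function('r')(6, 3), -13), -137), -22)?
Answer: Rational(-10341273, 13902196) ≈ -0.74386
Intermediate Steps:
n = Rational(39194, 3) (n = Add(4, Mul(Rational(-1, 3), Mul(Mul(-13, -137), -22))) = Add(4, Mul(Rational(-1, 3), Mul(1781, -22))) = Add(4, Mul(Rational(-1, 3), -39182)) = Add(4, Rational(39182, 3)) = Rational(39194, 3) ≈ 13065.)
Mul(Add(Function('R')(-1761, Mul(-90, -1)), 3605581), Pow(Add(-4647130, n), -1)) = Mul(Add(Mul(-1761, Mul(-90, -1)), 3605581), Pow(Add(-4647130, Rational(39194, 3)), -1)) = Mul(Add(Mul(-1761, 90), 3605581), Pow(Rational(-13902196, 3), -1)) = Mul(Add(-158490, 3605581), Rational(-3, 13902196)) = Mul(3447091, Rational(-3, 13902196)) = Rational(-10341273, 13902196)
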